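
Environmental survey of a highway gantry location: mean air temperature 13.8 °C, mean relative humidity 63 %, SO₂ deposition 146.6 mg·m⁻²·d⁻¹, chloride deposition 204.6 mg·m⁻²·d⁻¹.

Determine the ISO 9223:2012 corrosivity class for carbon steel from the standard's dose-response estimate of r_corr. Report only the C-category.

carbon steel: T>10 °C ⇒ hinge -0.054·(13.8−10) = -0.2052
  SO₂ term: 1.77·146.6^0.52·exp(0.02·63-0.2052) = 67.99
  Cl⁻ term: 0.102·204.6^0.62·exp(0.033·63+0.04·13.8) = 38.37
  sum: 67.99 + 38.37 → r_corr = 106.4 μm/a
Category bounds: 80…200 μm/a bracket r_corr ⇒ C5

C5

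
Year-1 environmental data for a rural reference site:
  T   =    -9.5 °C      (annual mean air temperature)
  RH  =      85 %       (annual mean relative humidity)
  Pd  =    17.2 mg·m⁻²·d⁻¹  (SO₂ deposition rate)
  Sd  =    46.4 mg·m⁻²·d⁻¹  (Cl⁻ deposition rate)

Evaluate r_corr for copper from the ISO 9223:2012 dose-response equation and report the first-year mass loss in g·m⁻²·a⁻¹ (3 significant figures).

copper: f(T) = +0.126·(T−10) [T≤10 °C] = -2.4570
  Pd branch = 0.0053·Pd^0.26·e^(0.059·RH+f) = 0.1434 μm/a
  Sd branch = 0.01025·Sd^0.27·e^(0.036·RH+0.049·T) = 0.3868 μm/a
  r_corr = 0.1434 + 0.3868 = 0.5301 μm/a
Convert to mass loss: 0.5301 μm/a × 8.96 g/cm³ = 4.75 g·m⁻²·a⁻¹

r_corr = 4.75 g·m⁻²·a⁻¹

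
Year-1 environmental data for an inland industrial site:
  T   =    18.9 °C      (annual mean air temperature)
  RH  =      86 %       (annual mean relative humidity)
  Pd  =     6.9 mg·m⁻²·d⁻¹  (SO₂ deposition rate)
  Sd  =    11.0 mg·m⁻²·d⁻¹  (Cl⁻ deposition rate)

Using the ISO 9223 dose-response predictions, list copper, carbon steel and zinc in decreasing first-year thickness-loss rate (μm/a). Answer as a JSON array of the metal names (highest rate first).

["carbon steel", "copper", "zinc"]

copper: temperature factor f = -0.080·(8.9) = -0.7120
  SO₂ term: 0.0053·6.9^0.26·exp(0.059·86-0.7120) = 0.6867
  Cl⁻ term: 0.01025·11.0^0.27·exp(0.036·86+0.049·18.9) = 1.093
  sum: 0.6867 + 1.093 → r_corr = 1.78 μm/a
carbon steel: f(T) = -0.054·(T−10) [T>10 °C] = -0.4806
  SO₂ term: 1.77·6.9^0.52·exp(0.02·86-0.4806) = 16.69
  Cl⁻ term: 0.102·11.0^0.62·exp(0.033·86+0.04·18.9) = 16.41
  r_corr = 16.69 + 16.41 = 33.1 μm/a
zinc: T>10 °C ⇒ hinge -0.071·(18.9−10) = -0.6319
  SO₂ term: 0.0129·6.9^0.44·exp(0.046·86-0.6319) = 0.8381
  Cl⁻ term: 0.0175·11.0^0.57·exp(0.008·86+0.085·18.9) = 0.681
  sum: 0.8381 + 0.681 → r_corr = 1.519 μm/a
Ordering by μm/a: carbon steel (33.1) > copper (1.78) > zinc (1.52)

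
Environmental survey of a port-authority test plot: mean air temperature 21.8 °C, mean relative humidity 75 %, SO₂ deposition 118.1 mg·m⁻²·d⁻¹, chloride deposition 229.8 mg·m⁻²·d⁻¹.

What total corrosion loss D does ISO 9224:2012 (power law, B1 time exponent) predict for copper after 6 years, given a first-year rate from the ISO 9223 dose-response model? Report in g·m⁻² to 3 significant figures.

D(6) = 74.7 g·m⁻²

copper: temperature factor f = -0.080·(11.8) = -0.9440
  sulphur-dioxide contribution → 0.5954 μm/a
  chloride contribution → 1.927 μm/a
  total first-year rate 2.522 μm/a
Long-term exponent b (ISO 9224 Table 2, B1) = 0.667
  D(6) = 2.522 × 6^0.667 = 2.522 × 3.304 = 8.333 μm
  Mass loss = 8.333 μm × 8.96 g/cm³ = 74.66 g·m⁻²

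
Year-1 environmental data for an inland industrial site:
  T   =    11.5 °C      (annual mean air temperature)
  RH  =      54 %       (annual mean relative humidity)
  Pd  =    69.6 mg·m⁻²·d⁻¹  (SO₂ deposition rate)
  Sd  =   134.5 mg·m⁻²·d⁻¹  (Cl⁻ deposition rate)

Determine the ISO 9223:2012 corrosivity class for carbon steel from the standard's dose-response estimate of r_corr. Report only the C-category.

carbon steel: temperature factor f = -0.054·(1.5) = -0.0810
  Pd branch = 1.77·Pd^0.52·e^(0.02·RH+f) = 43.65 μm/a
  Sd branch = 0.102·Sd^0.62·e^(0.033·RH+0.04·T) = 20.05 μm/a
  sum: 43.65 + 20.05 → r_corr = 63.7 μm/a
63.7 μm/a falls in (50, 80] for carbon steel → category C4

C4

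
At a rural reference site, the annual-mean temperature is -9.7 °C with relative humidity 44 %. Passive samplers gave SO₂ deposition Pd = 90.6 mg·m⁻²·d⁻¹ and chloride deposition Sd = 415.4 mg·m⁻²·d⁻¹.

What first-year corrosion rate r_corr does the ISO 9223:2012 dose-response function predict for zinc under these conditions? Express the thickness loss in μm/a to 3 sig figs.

r_corr = 0.675 μm/a

zinc: f(T) = +0.038·(T−10) [T≤10 °C] = -0.7486
  Pd branch = 0.0129·Pd^0.44·e^(0.046·RH+f) = 0.3354 μm/a
  Sd branch = 0.0175·Sd^0.57·e^(0.008·RH+0.085·T) = 0.3391 μm/a
  r_corr = 0.3354 + 0.3391 = 0.6746 μm/a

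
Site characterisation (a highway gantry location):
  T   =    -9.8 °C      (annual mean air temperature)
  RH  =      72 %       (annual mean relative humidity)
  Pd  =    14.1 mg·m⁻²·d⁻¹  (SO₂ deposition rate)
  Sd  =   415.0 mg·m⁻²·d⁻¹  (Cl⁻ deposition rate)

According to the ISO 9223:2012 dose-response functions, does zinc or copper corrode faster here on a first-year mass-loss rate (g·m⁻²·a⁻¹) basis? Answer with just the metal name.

zinc: temperature factor f = +0.038·(-19.8) = -0.7524
  sulphur-dioxide contribution → 0.5344 μm/a
  chloride contribution → 0.4204 μm/a
  total first-year rate 0.9548 μm/a
  mass loss = 0.9548 μm/a × 7.14 g/cm³ = 6.818 g·m⁻²·a⁻¹
copper: f(T) = +0.126·(T−10) [T≤10 °C] = -2.4948
  sulphur-dioxide contribution → 0.06088 μm/a
  chloride contribution → 0.4313 μm/a
  ⇒ r_corr(copper) = 0.4921 μm/a
  mass loss = 0.4921 μm/a × 8.96 g/cm³ = 4.41 g·m⁻²·a⁻¹
Ordering by g·m⁻²·a⁻¹: zinc (6.82) > copper (4.41)

zinc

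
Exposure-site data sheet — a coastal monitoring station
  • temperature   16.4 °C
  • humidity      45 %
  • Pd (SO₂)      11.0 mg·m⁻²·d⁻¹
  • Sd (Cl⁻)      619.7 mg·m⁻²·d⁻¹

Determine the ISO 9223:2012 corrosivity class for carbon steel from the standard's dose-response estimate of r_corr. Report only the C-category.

C4

carbon steel: T>10 °C ⇒ hinge -0.054·(16.4−10) = -0.3456
  Pd branch = 1.77·Pd^0.52·e^(0.02·RH+f) = 10.72 μm/a
  Sd branch = 0.102·Sd^0.62·e^(0.033·RH+0.04·T) = 46.73 μm/a
  sum: 10.72 + 46.73 → r_corr = 57.45 μm/a
57.4 μm/a falls in (50, 80] for carbon steel → category C4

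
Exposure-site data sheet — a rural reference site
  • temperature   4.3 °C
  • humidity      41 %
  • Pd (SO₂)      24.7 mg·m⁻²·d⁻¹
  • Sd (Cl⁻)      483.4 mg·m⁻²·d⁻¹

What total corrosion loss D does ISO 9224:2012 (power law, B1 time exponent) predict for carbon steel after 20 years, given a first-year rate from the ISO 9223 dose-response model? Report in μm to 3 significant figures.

carbon steel: T≤10 °C ⇒ hinge +0.150·(4.3−10) = -0.8550
  Pd branch = 1.77·Pd^0.52·e^(0.02·RH+f) = 9.057 μm/a
  Sd branch = 0.102·Sd^0.62·e^(0.033·RH+0.04·T) = 21.64 μm/a
  sum: 9.057 + 21.64 → r_corr = 30.69 μm/a
Power-law: D(20) = r_corr · 20^0.523
  D(20) = 30.69 × 20^0.523 = 30.69 × 4.791 = 147.1 μm

D(20) = 147 μm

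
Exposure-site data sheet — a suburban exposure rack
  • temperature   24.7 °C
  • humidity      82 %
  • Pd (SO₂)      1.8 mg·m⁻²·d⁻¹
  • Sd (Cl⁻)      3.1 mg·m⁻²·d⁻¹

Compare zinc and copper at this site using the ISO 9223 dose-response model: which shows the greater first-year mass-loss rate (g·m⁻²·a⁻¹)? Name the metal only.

zinc: temperature factor f = -0.071·(14.7) = -1.0437
  Pd branch = 0.0129·Pd^0.44·e^(0.046·RH+f) = 0.2557 μm/a
  Cl⁻ term: 0.0175·3.1^0.57·exp(0.008·82+0.085·24.7) = 0.5246
  sum: 0.2557 + 0.5246 → r_corr = 0.7803 μm/a
  mass loss = 0.7803 μm/a × 7.14 g/cm³ = 5.571 g·m⁻²·a⁻¹
copper: T>10 °C ⇒ hinge -0.080·(24.7−10) = -1.1760
  Pd branch = 0.0053·Pd^0.26·e^(0.059·RH+f) = 0.2405 μm/a
  Sd branch = 0.01025·Sd^0.27·e^(0.036·RH+0.049·T) = 0.8934 μm/a
  sum: 0.2405 + 0.8934 → r_corr = 1.134 μm/a
  mass loss = 1.134 μm/a × 8.96 g/cm³ = 10.16 g·m⁻²·a⁻¹
Ordering by g·m⁻²·a⁻¹: copper (10.2) > zinc (5.57)

copper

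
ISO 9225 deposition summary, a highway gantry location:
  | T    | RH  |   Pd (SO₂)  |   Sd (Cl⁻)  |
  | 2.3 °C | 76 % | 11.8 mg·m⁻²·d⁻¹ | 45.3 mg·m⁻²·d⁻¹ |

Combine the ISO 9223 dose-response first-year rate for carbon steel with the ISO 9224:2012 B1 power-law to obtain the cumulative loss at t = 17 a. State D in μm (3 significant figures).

carbon steel: T≤10 °C ⇒ hinge +0.150·(2.3−10) = -1.1550
  Pd branch = 1.77·Pd^0.52·e^(0.02·RH+f) = 9.202 μm/a
  Sd branch = 0.102·Sd^0.62·e^(0.033·RH+0.04·T) = 14.61 μm/a
  sum: 9.202 + 14.61 → r_corr = 23.81 μm/a
Power-law: D(17) = r_corr · 17^0.523
  D(17) = 23.81 × 17^0.523 = 23.81 × 4.401 = 104.8 μm

D(17) = 105 μm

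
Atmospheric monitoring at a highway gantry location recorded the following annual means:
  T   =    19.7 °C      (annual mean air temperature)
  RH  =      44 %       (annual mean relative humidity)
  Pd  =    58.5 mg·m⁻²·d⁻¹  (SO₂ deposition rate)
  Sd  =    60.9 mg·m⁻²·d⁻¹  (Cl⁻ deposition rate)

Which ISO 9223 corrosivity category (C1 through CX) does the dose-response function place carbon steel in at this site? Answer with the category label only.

carbon steel: f(T) = -0.054·(T−10) [T>10 °C] = -0.5238
  Pd branch = 1.77·Pd^0.52·e^(0.02·RH+f) = 20.97 μm/a
  Sd branch = 0.102·Sd^0.62·e^(0.033·RH+0.04·T) = 12.24 μm/a
  r_corr = 20.97 + 12.24 = 33.21 μm/a
33.2 μm/a falls in (25, 50] for carbon steel → category C3

C3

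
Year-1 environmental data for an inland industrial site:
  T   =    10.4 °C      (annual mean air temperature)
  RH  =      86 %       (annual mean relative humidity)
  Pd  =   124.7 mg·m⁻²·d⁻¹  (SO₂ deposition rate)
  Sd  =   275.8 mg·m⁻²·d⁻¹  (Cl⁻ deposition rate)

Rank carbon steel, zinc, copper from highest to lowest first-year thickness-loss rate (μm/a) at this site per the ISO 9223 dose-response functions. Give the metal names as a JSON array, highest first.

["carbon steel", "zinc", "copper"]

carbon steel: T>10 °C ⇒ hinge -0.054·(10.4−10) = -0.0216
  SO₂ term: 1.77·124.7^0.52·exp(0.02·86-0.0216) = 119
  Sd branch = 0.102·Sd^0.62·e^(0.033·RH+0.04·T) = 86.09 μm/a
  r_corr = 119 + 86.09 = 205.1 μm/a
zinc: temperature factor f = -0.071·(0.4) = -0.0284
  Pd branch = 0.0129·Pd^0.44·e^(0.046·RH+f) = 5.477 μm/a
  Cl⁻ term: 0.0175·275.8^0.57·exp(0.008·86+0.085·10.4) = 2.074
  r_corr = 5.477 + 2.074 = 7.551 μm/a
copper: f(T) = -0.080·(T−10) [T>10 °C] = -0.0320
  SO₂ term: 0.0053·124.7^0.26·exp(0.059·86-0.0320) = 2.877
  Sd branch = 0.01025·Sd^0.27·e^(0.036·RH+0.049·T) = 1.72 μm/a
  r_corr = 2.877 + 1.72 = 4.597 μm/a
Ordering by μm/a: carbon steel (205) > zinc (7.55) > copper (4.6)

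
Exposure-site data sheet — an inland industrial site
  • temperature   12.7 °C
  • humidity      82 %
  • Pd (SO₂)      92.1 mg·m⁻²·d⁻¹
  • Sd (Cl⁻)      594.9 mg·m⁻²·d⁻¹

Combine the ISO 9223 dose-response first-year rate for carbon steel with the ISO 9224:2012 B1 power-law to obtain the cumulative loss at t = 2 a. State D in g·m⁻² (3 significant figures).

carbon steel: T>10 °C ⇒ hinge -0.054·(12.7−10) = -0.1458
  SO₂ term: 1.77·92.1^0.52·exp(0.02·82-0.1458) = 82.85
  Sd branch = 0.102·Sd^0.62·e^(0.033·RH+0.04·T) = 133.2 μm/a
  sum: 82.85 + 133.2 → r_corr = 216.1 μm/a
Long-term exponent b (ISO 9224 Table 2, B1) = 0.523
  D(2) = 216.1 × 2^0.523 = 216.1 × 1.437 = 310.5 μm
  Mass loss = 310.5 μm × 7.85 g/cm³ = 2437 g·m⁻²

D(2) = 2.44e+03 g·m⁻²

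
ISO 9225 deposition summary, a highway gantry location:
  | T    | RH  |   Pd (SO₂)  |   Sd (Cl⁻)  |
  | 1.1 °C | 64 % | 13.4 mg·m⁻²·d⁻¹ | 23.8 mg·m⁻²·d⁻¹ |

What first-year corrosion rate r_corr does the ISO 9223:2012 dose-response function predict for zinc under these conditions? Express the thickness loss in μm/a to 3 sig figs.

r_corr = 0.743 μm/a

zinc: T≤10 °C ⇒ hinge +0.038·(1.1−10) = -0.3382
  SO₂ term: 0.0129·13.4^0.44·exp(0.046·64-0.3382) = 0.5473
  Cl⁻ term: 0.0175·23.8^0.57·exp(0.008·64+0.085·1.1) = 0.1953
  r_corr = 0.5473 + 0.1953 = 0.7425 μm/a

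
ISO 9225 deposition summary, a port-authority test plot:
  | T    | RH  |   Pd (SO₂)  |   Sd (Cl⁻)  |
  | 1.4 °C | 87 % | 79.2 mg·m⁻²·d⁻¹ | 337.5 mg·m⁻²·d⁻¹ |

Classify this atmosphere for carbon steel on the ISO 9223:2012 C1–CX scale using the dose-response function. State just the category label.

C5

carbon steel: temperature factor f = +0.150·(-8.6) = -1.2900
  SO₂ term: 1.77·79.2^0.52·exp(0.02·87-1.2900) = 26.96
  Sd branch = 0.102·Sd^0.62·e^(0.033·RH+0.04·T) = 70.36 μm/a
  sum: 26.96 + 70.36 → r_corr = 97.32 μm/a
ISO 9223 Table 2 (carbon steel): 80 < 97.3 ≤ 200 μm/a ⇒ C5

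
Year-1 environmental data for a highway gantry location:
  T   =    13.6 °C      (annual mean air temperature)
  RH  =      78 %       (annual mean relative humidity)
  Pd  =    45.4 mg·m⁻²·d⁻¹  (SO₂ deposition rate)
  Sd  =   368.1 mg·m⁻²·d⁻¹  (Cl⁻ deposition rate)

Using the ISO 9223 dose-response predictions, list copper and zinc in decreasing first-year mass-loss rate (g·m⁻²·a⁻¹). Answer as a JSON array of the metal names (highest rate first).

copper: T>10 °C ⇒ hinge -0.080·(13.6−10) = -0.2880
  SO₂ term: 0.0053·45.4^0.26·exp(0.059·78-0.2880) = 1.068
  Sd branch = 0.01025·Sd^0.27·e^(0.036·RH+0.049·T) = 1.631 μm/a
  r_corr = 1.068 + 1.631 = 2.699 μm/a
  mass loss = 2.699 μm/a × 8.96 g/cm³ = 24.18 g·m⁻²·a⁻¹
zinc: temperature factor f = -0.071·(3.6) = -0.2556
  Pd branch = 0.0129·Pd^0.44·e^(0.046·RH+f) = 1.936 μm/a
  Cl⁻ term: 0.0175·368.1^0.57·exp(0.008·78+0.085·13.6) = 3.011
  r_corr = 1.936 + 3.011 = 4.947 μm/a
  mass loss = 4.947 μm/a × 7.14 g/cm³ = 35.32 g·m⁻²·a⁻¹
Ordering by g·m⁻²·a⁻¹: zinc (35.3) > copper (24.2)

["zinc", "copper"]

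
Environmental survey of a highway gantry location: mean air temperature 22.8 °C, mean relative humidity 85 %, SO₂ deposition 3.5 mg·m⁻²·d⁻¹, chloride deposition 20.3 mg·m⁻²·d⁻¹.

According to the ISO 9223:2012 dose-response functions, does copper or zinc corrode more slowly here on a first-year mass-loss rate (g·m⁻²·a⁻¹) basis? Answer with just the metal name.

zinc

copper: temperature factor f = -0.080·(12.8) = -1.0240
  sulphur-dioxide contribution → 0.3972 μm/a
  chloride contribution → 1.506 μm/a
  ⇒ r_corr(copper) = 1.903 μm/a
  mass loss = 1.903 μm/a × 8.96 g/cm³ = 17.05 g·m⁻²·a⁻¹
zinc: T>10 °C ⇒ hinge -0.071·(22.8−10) = -0.9088
  sulphur-dioxide contribution → 0.4502 μm/a
  chloride contribution → 1.334 μm/a
  total first-year rate 1.785 μm/a
  mass loss = 1.785 μm/a × 7.14 g/cm³ = 12.74 g·m⁻²·a⁻¹
Ordering by g·m⁻²·a⁻¹: copper (17.1) > zinc (12.7)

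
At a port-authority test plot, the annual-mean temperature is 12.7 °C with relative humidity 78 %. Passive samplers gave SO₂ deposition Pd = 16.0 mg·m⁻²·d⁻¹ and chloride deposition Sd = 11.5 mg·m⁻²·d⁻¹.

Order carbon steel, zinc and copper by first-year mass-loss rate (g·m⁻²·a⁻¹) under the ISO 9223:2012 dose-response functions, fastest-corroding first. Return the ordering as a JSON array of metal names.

carbon steel: T>10 °C ⇒ hinge -0.054·(12.7−10) = -0.1458
  SO₂ term: 1.77·16.0^0.52·exp(0.02·78-0.1458) = 30.78
  Sd branch = 0.102·Sd^0.62·e^(0.033·RH+0.04·T) = 10.11 μm/a
  r_corr = 30.78 + 10.11 = 40.89 μm/a
  mass loss = 40.89 μm/a × 7.85 g/cm³ = 321 g·m⁻²·a⁻¹
zinc: temperature factor f = -0.071·(2.7) = -0.1917
  Pd branch = 0.0129·Pd^0.44·e^(0.046·RH+f) = 1.304 μm/a
  Cl⁻ term: 0.0175·11.5^0.57·exp(0.008·78+0.085·12.7) = 0.3868
  r_corr = 1.304 + 0.3868 = 1.691 μm/a
  mass loss = 1.691 μm/a × 7.14 g/cm³ = 12.07 g·m⁻²·a⁻¹
copper: f(T) = -0.080·(T−10) [T>10 °C] = -0.2160
  SO₂ term: 0.0053·16.0^0.26·exp(0.059·78-0.2160) = 0.8753
  Cl⁻ term: 0.01025·11.5^0.27·exp(0.036·78+0.049·12.7) = 0.6122
  sum: 0.8753 + 0.6122 → r_corr = 1.487 μm/a
  mass loss = 1.487 μm/a × 8.96 g/cm³ = 13.33 g·m⁻²·a⁻¹
Ordering by g·m⁻²·a⁻¹: carbon steel (321) > copper (13.3) > zinc (12.1)

["carbon steel", "copper", "zinc"]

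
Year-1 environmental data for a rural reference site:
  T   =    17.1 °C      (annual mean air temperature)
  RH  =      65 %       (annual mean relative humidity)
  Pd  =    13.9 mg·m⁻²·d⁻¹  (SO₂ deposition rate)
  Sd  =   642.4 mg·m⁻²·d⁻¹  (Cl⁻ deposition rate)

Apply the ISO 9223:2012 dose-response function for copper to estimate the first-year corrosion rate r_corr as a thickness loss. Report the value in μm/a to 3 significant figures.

copper: f(T) = -0.080·(T−10) [T>10 °C] = -0.5680
  sulphur-dioxide contribution → 0.2756 μm/a
  chloride contribution → 1.409 μm/a
  ⇒ r_corr(copper) = 1.685 μm/a

r_corr = 1.68 μm/a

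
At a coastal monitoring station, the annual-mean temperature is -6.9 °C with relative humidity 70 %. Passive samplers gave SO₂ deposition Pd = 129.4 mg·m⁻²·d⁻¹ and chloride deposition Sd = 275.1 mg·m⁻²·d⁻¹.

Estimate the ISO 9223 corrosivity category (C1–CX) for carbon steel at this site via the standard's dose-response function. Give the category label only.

C3

carbon steel: f(T) = +0.150·(T−10) [T≤10 °C] = -2.5350
  Pd branch = 1.77·Pd^0.52·e^(0.02·RH+f) = 7.133 μm/a
  Sd branch = 0.102·Sd^0.62·e^(0.033·RH+0.04·T) = 25.38 μm/a
  sum: 7.133 + 25.38 → r_corr = 32.51 μm/a
ISO 9223 Table 2 (carbon steel): 25 < 32.5 ≤ 50 μm/a ⇒ C3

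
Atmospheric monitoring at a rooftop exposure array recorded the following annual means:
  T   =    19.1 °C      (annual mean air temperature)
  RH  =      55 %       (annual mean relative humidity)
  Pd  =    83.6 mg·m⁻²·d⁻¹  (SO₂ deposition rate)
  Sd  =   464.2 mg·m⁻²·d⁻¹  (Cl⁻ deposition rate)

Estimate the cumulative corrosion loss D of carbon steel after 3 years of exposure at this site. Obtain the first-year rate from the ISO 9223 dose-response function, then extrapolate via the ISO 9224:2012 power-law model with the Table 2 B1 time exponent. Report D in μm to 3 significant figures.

D(3) = 165 μm

carbon steel: temperature factor f = -0.054·(9.1) = -0.4914
  SO₂ term: 1.77·83.6^0.52·exp(0.02·55-0.4914) = 32.5
  Cl⁻ term: 0.102·464.2^0.62·exp(0.033·55+0.04·19.1) = 60.53
  r_corr = 32.5 + 60.53 = 93.03 μm/a
ISO 9224: D(t) = r_corr · t^b with b = 0.523 (carbon steel, B1)
  D(3) = 93.03 × 3^0.523 = 93.03 × 1.776 = 165.3 μm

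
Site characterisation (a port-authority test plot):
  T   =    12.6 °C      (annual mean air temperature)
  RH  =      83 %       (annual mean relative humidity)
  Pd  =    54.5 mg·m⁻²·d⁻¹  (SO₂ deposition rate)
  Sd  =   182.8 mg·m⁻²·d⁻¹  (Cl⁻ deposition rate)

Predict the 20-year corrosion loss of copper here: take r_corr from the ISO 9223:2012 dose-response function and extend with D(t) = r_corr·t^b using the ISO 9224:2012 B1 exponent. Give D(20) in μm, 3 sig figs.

copper: temperature factor f = -0.080·(2.6) = -0.2080
  Pd branch = 0.0053·Pd^0.26·e^(0.059·RH+f) = 1.63 μm/a
  Cl⁻ term: 0.01025·182.8^0.27·exp(0.036·83+0.049·12.6) = 1.539
  sum: 1.63 + 1.539 → r_corr = 3.169 μm/a
Long-term exponent b (ISO 9224 Table 2, B1) = 0.667
  D(20) = 3.169 × 20^0.667 = 3.169 × 7.375 = 23.37 μm

D(20) = 23.4 μm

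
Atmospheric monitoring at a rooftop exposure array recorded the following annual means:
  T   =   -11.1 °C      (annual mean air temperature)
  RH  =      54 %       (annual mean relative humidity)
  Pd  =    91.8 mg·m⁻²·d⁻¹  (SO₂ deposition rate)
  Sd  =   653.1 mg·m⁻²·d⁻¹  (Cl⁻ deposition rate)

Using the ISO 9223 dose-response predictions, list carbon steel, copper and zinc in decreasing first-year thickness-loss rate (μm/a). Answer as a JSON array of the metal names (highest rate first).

carbon steel: temperature factor f = +0.150·(-21.1) = -3.1650
  Pd branch = 1.77·Pd^0.52·e^(0.02·RH+f) = 2.308 μm/a
  Sd branch = 0.102·Sd^0.62·e^(0.033·RH+0.04·T) = 21.63 μm/a
  r_corr = 2.308 + 21.63 = 23.93 μm/a
copper: f(T) = +0.126·(T−10) [T≤10 °C] = -2.6586
  SO₂ term: 0.0053·91.8^0.26·exp(0.059·54-2.6586) = 0.02908
  Sd branch = 0.01025·Sd^0.27·e^(0.036·RH+0.049·T) = 0.2392 μm/a
  r_corr = 0.02908 + 0.2392 = 0.2683 μm/a
zinc: T≤10 °C ⇒ hinge +0.038·(-11.1−10) = -0.8018
  Pd branch = 0.0129·Pd^0.44·e^(0.046·RH+f) = 0.5068 μm/a
  Sd branch = 0.0175·Sd^0.57·e^(0.008·RH+0.085·T) = 0.4221 μm/a
  r_corr = 0.5068 + 0.4221 = 0.9289 μm/a
Ordering by μm/a: carbon steel (23.9) > zinc (0.929) > copper (0.268)

["carbon steel", "zinc", "copper"]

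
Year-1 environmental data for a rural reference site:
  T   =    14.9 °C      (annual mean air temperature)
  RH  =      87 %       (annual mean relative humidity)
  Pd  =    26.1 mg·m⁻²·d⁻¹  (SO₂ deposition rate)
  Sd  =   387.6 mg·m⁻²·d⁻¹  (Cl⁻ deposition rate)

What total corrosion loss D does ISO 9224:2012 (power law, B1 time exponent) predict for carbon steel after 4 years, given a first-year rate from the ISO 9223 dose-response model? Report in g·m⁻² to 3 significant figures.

carbon steel: temperature factor f = -0.054·(4.9) = -0.2646
  Pd branch = 1.77·Pd^0.52·e^(0.02·RH+f) = 42.21 μm/a
  Cl⁻ term: 0.102·387.6^0.62·exp(0.033·87+0.04·14.9) = 131.6
  sum: 42.21 + 131.6 → r_corr = 173.8 μm/a
ISO 9224: D(t) = r_corr · t^b with b = 0.523 (carbon steel, B1)
  D(4) = 173.8 × 4^0.523 = 173.8 × 2.065 = 358.8 μm
  Mass loss = 358.8 μm × 7.85 g/cm³ = 2816 g·m⁻²

D(4) = 2.82e+03 g·m⁻²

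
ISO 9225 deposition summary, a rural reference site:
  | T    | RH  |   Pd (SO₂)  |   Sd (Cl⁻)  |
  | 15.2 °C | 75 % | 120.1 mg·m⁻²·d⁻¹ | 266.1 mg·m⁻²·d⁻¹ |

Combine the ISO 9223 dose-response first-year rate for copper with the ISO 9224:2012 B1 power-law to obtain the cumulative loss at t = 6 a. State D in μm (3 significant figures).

D(6) = 8.14 μm

copper: f(T) = -0.080·(T−10) [T>10 °C] = -0.4160
  SO₂ term: 0.0053·120.1^0.26·exp(0.059·75-0.4160) = 1.014
  Cl⁻ term: 0.01025·266.1^0.27·exp(0.036·75+0.049·15.2) = 1.451
  r_corr = 1.014 + 1.451 = 2.465 μm/a
ISO 9224: D(t) = r_corr · t^b with b = 0.667 (copper, B1)
  D(6) = 2.465 × 6^0.667 = 2.465 × 3.304 = 8.143 μm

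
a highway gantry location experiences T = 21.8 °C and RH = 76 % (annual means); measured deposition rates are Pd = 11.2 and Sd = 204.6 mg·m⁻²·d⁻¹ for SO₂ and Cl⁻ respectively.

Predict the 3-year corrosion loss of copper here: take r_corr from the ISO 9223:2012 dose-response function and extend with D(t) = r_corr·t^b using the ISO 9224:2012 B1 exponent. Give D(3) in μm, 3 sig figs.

copper: temperature factor f = -0.080·(11.8) = -0.9440
  SO₂ term: 0.0053·11.2^0.26·exp(0.059·76-0.9440) = 0.3424
  Cl⁻ term: 0.01025·204.6^0.27·exp(0.036·76+0.049·21.8) = 1.936
  r_corr = 0.3424 + 1.936 = 2.278 μm/a
ISO 9224: D(t) = r_corr · t^b with b = 0.667 (copper, B1)
  D(3) = 2.278 × 3^0.667 = 2.278 × 2.081 = 4.74 μm

D(3) = 4.74 μm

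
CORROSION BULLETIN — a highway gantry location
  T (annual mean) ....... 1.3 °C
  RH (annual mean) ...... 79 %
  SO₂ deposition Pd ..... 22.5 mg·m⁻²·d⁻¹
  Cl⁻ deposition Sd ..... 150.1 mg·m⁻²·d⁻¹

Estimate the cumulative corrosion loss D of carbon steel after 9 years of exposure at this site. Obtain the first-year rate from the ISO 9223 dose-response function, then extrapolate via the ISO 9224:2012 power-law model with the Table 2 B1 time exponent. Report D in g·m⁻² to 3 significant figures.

carbon steel: temperature factor f = +0.150·(-8.7) = -1.3050
  SO₂ term: 1.77·22.5^0.52·exp(0.02·79-1.3050) = 11.76
  Cl⁻ term: 0.102·150.1^0.62·exp(0.033·79+0.04·1.3) = 32.56
  r_corr = 11.76 + 32.56 = 44.33 μm/a
Long-term exponent b (ISO 9224 Table 2, B1) = 0.523
  D(9) = 44.33 × 9^0.523 = 44.33 × 3.156 = 139.9 μm
  Mass loss = 139.9 μm × 7.85 g/cm³ = 1098 g·m⁻²

D(9) = 1.10e+03 g·m⁻²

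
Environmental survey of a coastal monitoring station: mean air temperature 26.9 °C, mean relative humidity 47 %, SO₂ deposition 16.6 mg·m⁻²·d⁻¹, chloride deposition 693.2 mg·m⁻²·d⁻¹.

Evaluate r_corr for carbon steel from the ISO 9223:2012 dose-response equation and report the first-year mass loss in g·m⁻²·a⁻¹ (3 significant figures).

r_corr = 701 g·m⁻²·a⁻¹

carbon steel: temperature factor f = -0.054·(16.9) = -0.9126
  Pd branch = 1.77·Pd^0.52·e^(0.02·RH+f) = 7.84 μm/a
  Sd branch = 0.102·Sd^0.62·e^(0.033·RH+0.04·T) = 81.44 μm/a
  r_corr = 7.84 + 81.44 = 89.28 μm/a
Convert to mass loss: 89.28 μm/a × 7.85 g/cm³ = 700.8 g·m⁻²·a⁻¹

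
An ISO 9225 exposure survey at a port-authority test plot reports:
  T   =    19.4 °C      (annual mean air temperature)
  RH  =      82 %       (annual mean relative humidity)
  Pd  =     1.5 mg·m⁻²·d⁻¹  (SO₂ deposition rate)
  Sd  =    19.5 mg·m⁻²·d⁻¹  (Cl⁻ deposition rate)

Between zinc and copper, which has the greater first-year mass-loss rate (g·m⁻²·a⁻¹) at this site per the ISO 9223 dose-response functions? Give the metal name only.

copper

zinc: T>10 °C ⇒ hinge -0.071·(19.4−10) = -0.6674
  sulphur-dioxide contribution → 0.3439 μm/a
  chloride contribution → 0.9537 μm/a
  total first-year rate 1.298 μm/a
  mass loss = 1.298 μm/a × 7.14 g/cm³ = 9.264 g·m⁻²·a⁻¹
copper: T>10 °C ⇒ hinge -0.080·(19.4−10) = -0.7520
  sulphur-dioxide contribution → 0.3504 μm/a
  chloride contribution → 1.132 μm/a
  total first-year rate 1.483 μm/a
  mass loss = 1.483 μm/a × 8.96 g/cm³ = 13.28 g·m⁻²·a⁻¹
Ordering by g·m⁻²·a⁻¹: copper (13.3) > zinc (9.26)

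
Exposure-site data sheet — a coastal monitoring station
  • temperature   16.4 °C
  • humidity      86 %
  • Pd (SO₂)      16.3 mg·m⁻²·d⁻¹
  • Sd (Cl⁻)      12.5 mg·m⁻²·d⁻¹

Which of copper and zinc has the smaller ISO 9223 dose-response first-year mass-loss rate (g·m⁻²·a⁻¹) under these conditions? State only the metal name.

zinc

copper: temperature factor f = -0.080·(6.4) = -0.5120
  sulphur-dioxide contribution → 1.049 μm/a
  chloride contribution → 1.001 μm/a
  ⇒ r_corr(copper) = 2.05 μm/a
  mass loss = 2.05 μm/a × 8.96 g/cm³ = 18.37 g·m⁻²·a⁻¹
zinc: T>10 °C ⇒ hinge -0.071·(16.4−10) = -0.4544
  sulphur-dioxide contribution → 1.461 μm/a
  chloride contribution → 0.5922 μm/a
  total first-year rate 2.053 μm/a
  mass loss = 2.053 μm/a × 7.14 g/cm³ = 14.66 g·m⁻²·a⁻¹
Ordering by g·m⁻²·a⁻¹: copper (18.4) > zinc (14.7)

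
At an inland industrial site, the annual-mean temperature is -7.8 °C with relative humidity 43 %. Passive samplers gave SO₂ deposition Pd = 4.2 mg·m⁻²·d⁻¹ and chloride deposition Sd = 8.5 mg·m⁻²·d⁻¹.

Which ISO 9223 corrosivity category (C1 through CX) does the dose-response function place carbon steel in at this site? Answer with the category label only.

C2

carbon steel: temperature factor f = +0.150·(-17.8) = -2.6700
  Pd branch = 1.77·Pd^0.52·e^(0.02·RH+f) = 0.6109 μm/a
  Sd branch = 0.102·Sd^0.62·e^(0.033·RH+0.04·T) = 1.163 μm/a
  sum: 0.6109 + 1.163 → r_corr = 1.774 μm/a
ISO 9223 Table 2 (carbon steel): 1.3 < 1.77 ≤ 25 μm/a ⇒ C2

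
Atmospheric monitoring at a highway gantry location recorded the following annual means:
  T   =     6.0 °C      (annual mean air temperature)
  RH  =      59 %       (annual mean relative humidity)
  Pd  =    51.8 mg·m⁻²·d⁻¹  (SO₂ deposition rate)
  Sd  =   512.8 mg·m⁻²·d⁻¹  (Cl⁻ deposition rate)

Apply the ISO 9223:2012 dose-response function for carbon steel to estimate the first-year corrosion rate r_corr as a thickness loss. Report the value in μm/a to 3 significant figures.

carbon steel: temperature factor f = +0.150·(-4.0) = -0.6000
  SO₂ term: 1.77·51.8^0.52·exp(0.02·59-0.6000) = 24.62
  Cl⁻ term: 0.102·512.8^0.62·exp(0.033·59+0.04·6.0) = 43.51
  sum: 24.62 + 43.51 → r_corr = 68.13 μm/a

r_corr = 68.1 μm/a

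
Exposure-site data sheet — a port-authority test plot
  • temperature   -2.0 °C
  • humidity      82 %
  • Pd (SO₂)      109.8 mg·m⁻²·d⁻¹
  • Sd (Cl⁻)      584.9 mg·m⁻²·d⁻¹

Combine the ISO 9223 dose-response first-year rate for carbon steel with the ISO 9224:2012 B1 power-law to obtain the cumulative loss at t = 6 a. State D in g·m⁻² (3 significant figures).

carbon steel: f(T) = +0.150·(T−10) [T≤10 °C] = -1.8000
  Pd branch = 1.77·Pd^0.52·e^(0.02·RH+f) = 17.36 μm/a
  Cl⁻ term: 0.102·584.9^0.62·exp(0.033·82+0.04·-2.0) = 73.22
  r_corr = 17.36 + 73.22 = 90.59 μm/a
Power-law: D(6) = r_corr · 6^0.523
  D(6) = 90.59 × 6^0.523 = 90.59 × 2.553 = 231.2 μm
  Mass loss = 231.2 μm × 7.85 g/cm³ = 1815 g·m⁻²

D(6) = 1.82e+03 g·m⁻²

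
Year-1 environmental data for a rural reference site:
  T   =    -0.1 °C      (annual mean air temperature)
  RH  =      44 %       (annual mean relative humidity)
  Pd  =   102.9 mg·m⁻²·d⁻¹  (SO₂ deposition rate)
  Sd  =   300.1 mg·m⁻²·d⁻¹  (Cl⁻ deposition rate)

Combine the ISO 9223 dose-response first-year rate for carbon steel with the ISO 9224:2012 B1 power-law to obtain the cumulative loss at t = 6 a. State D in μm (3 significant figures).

D(6) = 64.7 μm

carbon steel: f(T) = +0.150·(T−10) [T≤10 °C] = -1.5150
  SO₂ term: 1.77·102.9^0.52·exp(0.02·44-1.5150) = 10.44
  Sd branch = 0.102·Sd^0.62·e^(0.033·RH+0.04·T) = 14.91 μm/a
  sum: 10.44 + 14.91 → r_corr = 25.34 μm/a
Long-term exponent b (ISO 9224 Table 2, B1) = 0.523
  D(6) = 25.34 × 6^0.523 = 25.34 × 2.553 = 64.69 μm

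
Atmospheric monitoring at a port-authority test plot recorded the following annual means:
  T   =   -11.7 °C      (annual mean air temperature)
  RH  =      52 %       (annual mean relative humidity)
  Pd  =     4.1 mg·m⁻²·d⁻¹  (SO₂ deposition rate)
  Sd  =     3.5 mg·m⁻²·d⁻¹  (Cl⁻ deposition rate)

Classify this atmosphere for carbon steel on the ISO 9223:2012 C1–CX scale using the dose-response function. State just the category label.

carbon steel: T≤10 °C ⇒ hinge +0.150·(-11.7−10) = -3.2550
  SO₂ term: 1.77·4.1^0.52·exp(0.02·52-3.2550) = 0.4024
  Sd branch = 0.102·Sd^0.62·e^(0.033·RH+0.04·T) = 0.7725 μm/a
  r_corr = 0.4024 + 0.7725 = 1.175 μm/a
Category bounds: 0…1.3 μm/a bracket r_corr ⇒ C1

C1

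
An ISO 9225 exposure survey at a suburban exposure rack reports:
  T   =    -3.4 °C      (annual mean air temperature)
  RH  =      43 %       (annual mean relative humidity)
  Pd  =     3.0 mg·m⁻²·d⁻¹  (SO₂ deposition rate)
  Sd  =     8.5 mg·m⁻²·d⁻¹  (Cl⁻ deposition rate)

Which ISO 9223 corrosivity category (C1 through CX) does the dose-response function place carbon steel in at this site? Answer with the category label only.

C2

carbon steel: T≤10 °C ⇒ hinge +0.150·(-3.4−10) = -2.0100
  SO₂ term: 1.77·3.0^0.52·exp(0.02·43-2.0100) = 0.9923
  Cl⁻ term: 0.102·8.5^0.62·exp(0.033·43+0.04·-3.4) = 1.387
  sum: 0.9923 + 1.387 → r_corr = 2.379 μm/a
ISO 9223 Table 2 (carbon steel): 1.3 < 2.38 ≤ 25 μm/a ⇒ C2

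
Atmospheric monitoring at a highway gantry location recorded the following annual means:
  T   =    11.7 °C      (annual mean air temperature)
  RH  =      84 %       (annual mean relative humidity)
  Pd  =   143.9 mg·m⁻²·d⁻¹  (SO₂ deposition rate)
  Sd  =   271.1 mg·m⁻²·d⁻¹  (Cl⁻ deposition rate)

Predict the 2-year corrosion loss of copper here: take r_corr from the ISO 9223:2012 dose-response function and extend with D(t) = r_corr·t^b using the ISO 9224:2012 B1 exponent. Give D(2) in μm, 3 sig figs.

copper: f(T) = -0.080·(T−10) [T>10 °C] = -0.1360
  Pd branch = 0.0053·Pd^0.26·e^(0.059·RH+f) = 2.392 μm/a
  Sd branch = 0.01025·Sd^0.27·e^(0.036·RH+0.049·T) = 1.698 μm/a
  r_corr = 2.392 + 1.698 = 4.09 μm/a
Long-term exponent b (ISO 9224 Table 2, B1) = 0.667
  D(2) = 4.09 × 2^0.667 = 4.09 × 1.588 = 6.493 μm

D(2) = 6.49 μm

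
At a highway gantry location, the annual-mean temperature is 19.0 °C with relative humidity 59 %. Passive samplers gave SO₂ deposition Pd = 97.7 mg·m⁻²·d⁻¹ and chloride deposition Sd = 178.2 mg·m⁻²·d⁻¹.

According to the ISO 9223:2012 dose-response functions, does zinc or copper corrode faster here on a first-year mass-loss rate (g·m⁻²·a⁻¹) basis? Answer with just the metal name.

zinc

zinc: f(T) = -0.071·(T−10) [T>10 °C] = -0.6390
  sulphur-dioxide contribution → 0.7714 μm/a
  chloride contribution → 2.707 μm/a
  ⇒ r_corr(zinc) = 3.478 μm/a
  mass loss = 3.478 μm/a × 7.14 g/cm³ = 24.83 g·m⁻²·a⁻¹
copper: temperature factor f = -0.080·(9.0) = -0.7200
  sulphur-dioxide contribution → 0.2759 μm/a
  chloride contribution → 0.8815 μm/a
  total first-year rate 1.157 μm/a
  mass loss = 1.157 μm/a × 8.96 g/cm³ = 10.37 g·m⁻²·a⁻¹
Ordering by g·m⁻²·a⁻¹: zinc (24.8) > copper (10.4)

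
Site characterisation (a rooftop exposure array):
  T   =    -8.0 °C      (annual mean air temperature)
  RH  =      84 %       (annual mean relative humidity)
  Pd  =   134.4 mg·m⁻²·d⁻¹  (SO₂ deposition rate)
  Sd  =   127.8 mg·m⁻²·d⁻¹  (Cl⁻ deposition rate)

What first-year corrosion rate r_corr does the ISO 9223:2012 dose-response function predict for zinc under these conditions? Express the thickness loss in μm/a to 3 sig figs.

r_corr = 2.96 μm/a

zinc: f(T) = +0.038·(T−10) [T≤10 °C] = -0.6840
  Pd branch = 0.0129·Pd^0.44·e^(0.046·RH+f) = 2.68 μm/a
  Sd branch = 0.0175·Sd^0.57·e^(0.008·RH+0.085·T) = 0.2756 μm/a
  r_corr = 2.68 + 0.2756 = 2.956 μm/a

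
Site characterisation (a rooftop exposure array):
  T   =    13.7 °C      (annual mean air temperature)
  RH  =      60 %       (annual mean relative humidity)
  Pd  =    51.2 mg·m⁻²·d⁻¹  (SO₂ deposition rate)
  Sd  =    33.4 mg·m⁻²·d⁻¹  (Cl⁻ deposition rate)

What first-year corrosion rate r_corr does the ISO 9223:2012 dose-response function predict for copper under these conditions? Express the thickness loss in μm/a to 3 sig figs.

r_corr = 0.827 μm/a

copper: T>10 °C ⇒ hinge -0.080·(13.7−10) = -0.2960
  Pd branch = 0.0053·Pd^0.26·e^(0.059·RH+f) = 0.378 μm/a
  Sd branch = 0.01025·Sd^0.27·e^(0.036·RH+0.049·T) = 0.4485 μm/a
  sum: 0.378 + 0.4485 → r_corr = 0.8265 μm/a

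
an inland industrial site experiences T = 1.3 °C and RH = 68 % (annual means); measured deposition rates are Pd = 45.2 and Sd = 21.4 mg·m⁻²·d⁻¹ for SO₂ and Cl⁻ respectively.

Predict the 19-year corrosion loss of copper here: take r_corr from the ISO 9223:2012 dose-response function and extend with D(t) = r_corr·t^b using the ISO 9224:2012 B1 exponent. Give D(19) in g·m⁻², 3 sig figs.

copper: T≤10 °C ⇒ hinge +0.126·(1.3−10) = -1.0962
  SO₂ term: 0.0053·45.2^0.26·exp(0.059·68-1.0962) = 0.2636
  Cl⁻ term: 0.01025·21.4^0.27·exp(0.036·68+0.049·1.3) = 0.2889
  sum: 0.2636 + 0.2889 → r_corr = 0.5525 μm/a
ISO 9224: D(t) = r_corr · t^b with b = 0.667 (copper, B1)
  D(19) = 0.5525 × 19^0.667 = 0.5525 × 7.127 = 3.938 μm
  Mass loss = 3.938 μm × 8.96 g/cm³ = 35.28 g·m⁻²

D(19) = 35.3 g·m⁻²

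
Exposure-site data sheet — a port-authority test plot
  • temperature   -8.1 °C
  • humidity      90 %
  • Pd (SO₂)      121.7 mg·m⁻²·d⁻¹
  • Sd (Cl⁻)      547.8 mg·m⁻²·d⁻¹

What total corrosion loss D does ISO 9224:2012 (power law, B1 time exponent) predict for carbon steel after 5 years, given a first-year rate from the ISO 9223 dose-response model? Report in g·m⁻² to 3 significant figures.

D(5) = 1.46e+03 g·m⁻²

carbon steel: T≤10 °C ⇒ hinge +0.150·(-8.1−10) = -2.7150
  sulphur-dioxide contribution → 8.609 μm/a
  chloride contribution → 71.73 μm/a
  total first-year rate 80.34 μm/a
ISO 9224: D(t) = r_corr · t^b with b = 0.523 (carbon steel, B1)
  D(5) = 80.34 × 5^0.523 = 80.34 × 2.32 = 186.4 μm
  Mass loss = 186.4 μm × 7.85 g/cm³ = 1463 g·m⁻²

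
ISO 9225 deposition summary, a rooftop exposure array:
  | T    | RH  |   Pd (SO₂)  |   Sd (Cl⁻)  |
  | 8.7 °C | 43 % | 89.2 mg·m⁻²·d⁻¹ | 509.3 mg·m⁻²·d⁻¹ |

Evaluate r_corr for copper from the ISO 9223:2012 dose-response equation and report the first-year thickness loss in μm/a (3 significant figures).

copper: temperature factor f = +0.126·(-1.3) = -0.1638
  Pd branch = 0.0053·Pd^0.26·e^(0.059·RH+f) = 0.1828 μm/a
  Sd branch = 0.01025·Sd^0.27·e^(0.036·RH+0.049·T) = 0.3972 μm/a
  sum: 0.1828 + 0.3972 → r_corr = 0.58 μm/a

r_corr = 0.580 μm/a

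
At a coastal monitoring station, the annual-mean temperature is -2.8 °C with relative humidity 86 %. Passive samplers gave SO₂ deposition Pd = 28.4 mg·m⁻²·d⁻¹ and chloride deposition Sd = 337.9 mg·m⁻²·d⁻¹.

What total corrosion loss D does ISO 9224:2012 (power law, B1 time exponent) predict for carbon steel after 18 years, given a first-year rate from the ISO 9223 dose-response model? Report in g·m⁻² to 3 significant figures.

carbon steel: T≤10 °C ⇒ hinge +0.150·(-2.8−10) = -1.9200
  Pd branch = 1.77·Pd^0.52·e^(0.02·RH+f) = 8.257 μm/a
  Cl⁻ term: 0.102·337.9^0.62·exp(0.033·86+0.04·-2.8) = 57.59
  sum: 8.257 + 57.59 → r_corr = 65.85 μm/a
Long-term exponent b (ISO 9224 Table 2, B1) = 0.523
  D(18) = 65.85 × 18^0.523 = 65.85 × 4.534 = 298.6 μm
  Mass loss = 298.6 μm × 7.85 g/cm³ = 2344 g·m⁻²

D(18) = 2.34e+03 g·m⁻²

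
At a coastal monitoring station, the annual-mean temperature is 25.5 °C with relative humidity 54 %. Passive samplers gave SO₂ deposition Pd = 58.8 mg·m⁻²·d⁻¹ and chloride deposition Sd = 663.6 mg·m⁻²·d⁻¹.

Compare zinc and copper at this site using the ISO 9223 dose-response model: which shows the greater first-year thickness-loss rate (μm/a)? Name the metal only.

zinc: T>10 °C ⇒ hinge -0.071·(25.5−10) = -1.1005
  Pd branch = 0.0129·Pd^0.44·e^(0.046·RH+f) = 0.309 μm/a
  Sd branch = 0.0175·Sd^0.57·e^(0.008·RH+0.085·T) = 9.56 μm/a
  sum: 0.309 + 9.56 → r_corr = 9.869 μm/a
copper: temperature factor f = -0.080·(15.5) = -1.2400
  SO₂ term: 0.0053·58.8^0.26·exp(0.059·54-1.2400) = 0.107
  Cl⁻ term: 0.01025·663.6^0.27·exp(0.036·54+0.049·25.5) = 1.444
  sum: 0.107 + 1.444 → r_corr = 1.551 μm/a
Ordering by μm/a: zinc (9.87) > copper (1.55)

zinc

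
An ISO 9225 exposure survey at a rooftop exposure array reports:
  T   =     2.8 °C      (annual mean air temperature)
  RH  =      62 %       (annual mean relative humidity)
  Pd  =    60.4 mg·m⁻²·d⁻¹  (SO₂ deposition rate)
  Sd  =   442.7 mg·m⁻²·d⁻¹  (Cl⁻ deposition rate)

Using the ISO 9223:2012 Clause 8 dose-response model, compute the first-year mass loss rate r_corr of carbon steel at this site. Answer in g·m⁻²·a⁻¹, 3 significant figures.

r_corr = 440 g·m⁻²·a⁻¹

carbon steel: T≤10 °C ⇒ hinge +0.150·(2.8−10) = -1.0800
  Pd branch = 1.77·Pd^0.52·e^(0.02·RH+f) = 17.52 μm/a
  Cl⁻ term: 0.102·442.7^0.62·exp(0.033·62+0.04·2.8) = 38.58
  r_corr = 17.52 + 38.58 = 56.11 μm/a
Convert to mass loss: 56.11 μm/a × 7.85 g/cm³ = 440.4 g·m⁻²·a⁻¹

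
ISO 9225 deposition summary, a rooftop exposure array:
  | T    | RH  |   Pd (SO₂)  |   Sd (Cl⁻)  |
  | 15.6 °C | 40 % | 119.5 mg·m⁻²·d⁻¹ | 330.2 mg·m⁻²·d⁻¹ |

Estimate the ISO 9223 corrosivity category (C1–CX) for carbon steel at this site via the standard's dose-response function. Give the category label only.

carbon steel: T>10 °C ⇒ hinge -0.054·(15.6−10) = -0.3024
  SO₂ term: 1.77·119.5^0.52·exp(0.02·40-0.3024) = 35.02
  Sd branch = 0.102·Sd^0.62·e^(0.033·RH+0.04·T) = 25.97 μm/a
  sum: 35.02 + 25.97 → r_corr = 60.99 μm/a
Category bounds: 50…80 μm/a bracket r_corr ⇒ C4

C4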